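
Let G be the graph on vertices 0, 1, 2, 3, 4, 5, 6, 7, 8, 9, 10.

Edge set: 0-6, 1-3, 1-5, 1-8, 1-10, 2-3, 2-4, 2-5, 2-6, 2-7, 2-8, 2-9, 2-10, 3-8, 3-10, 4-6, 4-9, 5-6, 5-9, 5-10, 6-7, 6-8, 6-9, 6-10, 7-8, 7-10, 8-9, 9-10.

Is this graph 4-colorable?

2, 5, 6, 9, 10 are pairwise adjacent (a clique of size 5), so at least 5 colors are needed.
So 4 colors are not enough.

No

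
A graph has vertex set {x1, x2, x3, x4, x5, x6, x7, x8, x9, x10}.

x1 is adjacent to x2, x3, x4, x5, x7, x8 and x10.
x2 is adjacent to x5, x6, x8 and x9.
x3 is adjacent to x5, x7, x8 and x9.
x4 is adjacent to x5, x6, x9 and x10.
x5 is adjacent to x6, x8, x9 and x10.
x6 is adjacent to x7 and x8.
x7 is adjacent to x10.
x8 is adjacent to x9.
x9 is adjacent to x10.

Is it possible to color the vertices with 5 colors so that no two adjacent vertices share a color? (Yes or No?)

The chromatic number is 4. x2, x5, x8, x9 are mutually adjacent (a clique of size 4), so at least 4 colors are needed.
One proper 4-coloring: x1=B, x2=Y, x3=Y, x4=G, x5=R, x6=B, x7=R, x8=G, x9=B, x10=Y.
Since 5 ≥ 4, a proper 5-coloring certainly exists.

Yes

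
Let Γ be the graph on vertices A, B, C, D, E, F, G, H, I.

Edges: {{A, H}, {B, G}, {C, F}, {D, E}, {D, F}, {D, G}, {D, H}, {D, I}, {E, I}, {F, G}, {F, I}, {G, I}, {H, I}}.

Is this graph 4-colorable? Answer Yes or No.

The chromatic number is 4. D, F, G, I are mutually adjacent (a clique of size 4), so at least 4 colors are needed.
4 colors suffice: A=1, B=1, C=1, D=1, E=3, F=4, G=3, H=3, I=2.
That is already a proper 4-coloring.

Yes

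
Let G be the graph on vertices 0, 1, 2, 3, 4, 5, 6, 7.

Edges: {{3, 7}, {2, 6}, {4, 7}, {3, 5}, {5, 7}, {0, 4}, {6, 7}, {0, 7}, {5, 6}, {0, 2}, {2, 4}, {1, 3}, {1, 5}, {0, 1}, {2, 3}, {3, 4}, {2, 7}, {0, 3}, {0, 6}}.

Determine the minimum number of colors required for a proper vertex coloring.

5

0, 2, 3, 4, 7 are pairwise adjacent (a clique of size 5), so at least 5 colors are needed.
5 colors suffice: color red → {3, 6}; color blue → {1, 7}; color green → {0, 5}; color yellow → {2}; color purple → {4}. Each edge has distinct colors on its endpoints.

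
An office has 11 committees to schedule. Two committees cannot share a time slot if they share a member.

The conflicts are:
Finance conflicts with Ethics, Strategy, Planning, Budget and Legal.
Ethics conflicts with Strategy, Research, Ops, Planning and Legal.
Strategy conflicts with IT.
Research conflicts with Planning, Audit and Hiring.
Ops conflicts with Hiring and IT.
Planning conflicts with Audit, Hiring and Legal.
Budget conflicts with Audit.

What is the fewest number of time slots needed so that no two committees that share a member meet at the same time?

Finance, Ethics, Planning, Legal are mutually in conflict, so at least 4 time slots are needed.
A valid assignment using 4 time slots: Finance=3, Ethics=1, Strategy=2, Research=3, Ops=2, Planning=2, Budget=2, Audit=1, Hiring=1, IT=1, Legal=4. Each listed conflict is separated.

4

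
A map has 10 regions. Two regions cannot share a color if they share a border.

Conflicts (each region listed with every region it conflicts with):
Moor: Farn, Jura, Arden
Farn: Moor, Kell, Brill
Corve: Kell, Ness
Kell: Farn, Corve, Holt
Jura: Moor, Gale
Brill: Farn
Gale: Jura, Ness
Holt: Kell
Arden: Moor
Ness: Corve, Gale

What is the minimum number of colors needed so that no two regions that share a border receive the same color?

The cycle Gale-Ness-Corve-Kell-Farn-Moor-Jura-Gale has odd length 7, so it cannot be 2-colored; at least 3 colors are needed.
A valid assignment using 3 colors: Moor=1, Farn=2, Corve=3, Kell=1, Jura=2, Brill=1, Gale=1, Holt=2, Arden=2, Ness=2. Every pair that conflicts lands in different colors.

3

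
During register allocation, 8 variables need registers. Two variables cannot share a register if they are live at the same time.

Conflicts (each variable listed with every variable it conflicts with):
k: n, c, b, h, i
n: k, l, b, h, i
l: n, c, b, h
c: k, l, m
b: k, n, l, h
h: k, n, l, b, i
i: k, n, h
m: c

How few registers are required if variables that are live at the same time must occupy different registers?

k, n, b, h all conflict with each other, so at least 4 registers are needed.
4 registers suffice: k=2, n=1, l=2, c=1, b=4, h=3, i=4, m=2. Each listed conflict is separated.

4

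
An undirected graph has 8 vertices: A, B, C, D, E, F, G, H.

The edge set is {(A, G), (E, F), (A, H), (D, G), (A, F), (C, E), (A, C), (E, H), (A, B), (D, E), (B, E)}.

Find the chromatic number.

The cycle E-D-G-A-F-E has odd length 5, so it cannot be 2-colored; at least 3 colors are needed.
3 colors suffice: color 1 → {A, E}; color 2 → {B, C, F, G, H}; color 3 → {D}. Every edge joins two different colors.

3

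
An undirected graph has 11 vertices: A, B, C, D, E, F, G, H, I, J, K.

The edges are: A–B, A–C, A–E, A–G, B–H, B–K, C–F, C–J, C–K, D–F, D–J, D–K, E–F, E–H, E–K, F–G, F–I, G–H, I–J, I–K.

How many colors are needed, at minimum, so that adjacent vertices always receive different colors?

F and I are adjacent, so at least 2 colors are needed.
2 colors suffice: color 1 → {A, F, H, J, K}; color 2 → {B, C, D, E, G, I}. No two adjacent vertices share a color.

2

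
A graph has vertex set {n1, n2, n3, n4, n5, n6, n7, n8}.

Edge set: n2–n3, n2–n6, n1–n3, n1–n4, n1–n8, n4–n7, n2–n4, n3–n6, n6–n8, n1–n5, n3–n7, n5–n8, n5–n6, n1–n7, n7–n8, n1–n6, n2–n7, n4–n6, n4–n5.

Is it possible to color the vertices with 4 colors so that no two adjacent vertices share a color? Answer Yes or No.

Yes

The chromatic number is 4. n1, n5, n6, n8 are pairwise adjacent (a clique of size 4), so at least 4 colors are needed.
4 colors suffice: color 1 → {n6, n7}; color 2 → {n1, n2}; color 3 → {n3, n4, n8}; color 4 → {n5}.
That is already a proper 4-coloring.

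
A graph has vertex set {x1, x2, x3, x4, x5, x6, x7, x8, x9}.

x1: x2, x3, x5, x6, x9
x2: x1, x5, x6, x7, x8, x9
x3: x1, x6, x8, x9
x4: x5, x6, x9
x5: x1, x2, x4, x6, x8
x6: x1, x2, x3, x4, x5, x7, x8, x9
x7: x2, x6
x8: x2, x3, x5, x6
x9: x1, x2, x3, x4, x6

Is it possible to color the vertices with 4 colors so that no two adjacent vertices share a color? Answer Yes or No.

The chromatic number is 4. x1, x2, x5, x6 are mutually adjacent (a clique of size 4), so at least 4 colors are needed.
4 colors suffice: x1=3, x2=2, x3=2, x4=2, x5=4, x6=1, x7=3, x8=3, x9=4.
That is already a proper 4-coloring.

Yes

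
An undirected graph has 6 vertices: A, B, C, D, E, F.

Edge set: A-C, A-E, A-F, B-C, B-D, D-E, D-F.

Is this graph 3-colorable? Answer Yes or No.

Yes

The chromatic number is 3. The cycle A-F-D-B-C-A has odd length 5, so it cannot be 2-colored; at least 3 colors are needed.
3 colors suffice: color 1 → {A, D}; color 2 → {C, E, F}; color 3 → {B}.
That is already a proper 3-coloring.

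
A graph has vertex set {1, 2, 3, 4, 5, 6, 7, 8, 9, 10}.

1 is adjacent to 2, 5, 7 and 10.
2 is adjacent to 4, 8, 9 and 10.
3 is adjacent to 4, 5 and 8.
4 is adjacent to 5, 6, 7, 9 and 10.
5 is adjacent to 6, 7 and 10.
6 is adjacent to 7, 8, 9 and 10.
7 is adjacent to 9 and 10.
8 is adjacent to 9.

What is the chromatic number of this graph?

5

4, 5, 6, 7, 10 form a clique, so at least 5 colors are needed.
5 colors suffice: color red → {1, 4, 8}; color blue → {2, 3, 7}; color green → {5, 9}; color yellow → {10}; color purple → {6}. Each edge has distinct colors on its endpoints.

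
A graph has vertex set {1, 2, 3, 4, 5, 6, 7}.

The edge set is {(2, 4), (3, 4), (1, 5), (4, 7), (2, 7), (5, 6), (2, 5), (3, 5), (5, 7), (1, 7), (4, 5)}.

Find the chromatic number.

4

2, 4, 5, 7 are pairwise adjacent (a clique of size 4), so at least 4 colors are needed.
A valid assignment using 4 colors: 1=c, 2=d, 3=b, 4=c, 5=a, 6=b, 7=b. No two adjacent vertices share a color.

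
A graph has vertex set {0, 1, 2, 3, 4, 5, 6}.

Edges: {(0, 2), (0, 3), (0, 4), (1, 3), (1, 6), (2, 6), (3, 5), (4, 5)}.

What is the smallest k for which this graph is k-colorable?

3

The cycle 3-0-2-6-1-3 has odd length 5, so it cannot be 2-colored; at least 3 colors are needed.
3 colors suffice: 0=a, 1=c, 2=b, 3=b, 4=b, 5=a, 6=a. Each edge has distinct colors on its endpoints.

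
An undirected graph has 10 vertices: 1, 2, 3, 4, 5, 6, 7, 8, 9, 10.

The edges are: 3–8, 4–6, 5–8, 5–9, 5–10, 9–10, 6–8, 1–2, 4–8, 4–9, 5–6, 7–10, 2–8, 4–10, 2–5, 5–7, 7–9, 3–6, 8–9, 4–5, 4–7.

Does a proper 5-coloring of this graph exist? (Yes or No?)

Yes

The chromatic number is 5. 4, 5, 7, 9, 10 are mutually adjacent (a clique of size 5), so at least 5 colors are needed.
5 colors suffice: color red → {1, 3, 5}; color blue → {2, 4}; color green → {7, 8}; color yellow → {6, 9}; color purple → {10}.
That is already a proper 5-coloring.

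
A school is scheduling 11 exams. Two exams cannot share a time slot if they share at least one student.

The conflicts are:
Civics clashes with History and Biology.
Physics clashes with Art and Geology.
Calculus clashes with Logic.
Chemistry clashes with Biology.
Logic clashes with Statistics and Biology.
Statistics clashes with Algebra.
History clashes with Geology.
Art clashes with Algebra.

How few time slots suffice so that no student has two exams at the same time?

3

The cycle Geology-History-Civics-Biology-Logic-Statistics-Algebra-Art-Physics-Geology has odd length 9, so it cannot be 2-colored; at least 3 time slots are needed.
3 time slots suffice: Civics=3, Physics=2, Calculus=2, Chemistry=1, Logic=1, Statistics=3, History=1, Art=1, Geology=3, Algebra=2, Biology=2. No two conflicting exams share a time slot.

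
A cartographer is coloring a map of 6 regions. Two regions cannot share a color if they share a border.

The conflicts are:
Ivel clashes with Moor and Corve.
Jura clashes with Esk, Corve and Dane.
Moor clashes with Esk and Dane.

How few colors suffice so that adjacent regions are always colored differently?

The cycle Ivel-Corve-Jura-Dane-Moor-Ivel has odd length 5, so it cannot be 2-colored; at least 3 colors are needed.
A valid assignment using 3 colors: Ivel=3, Jura=1, Moor=1, Esk=2, Corve=2, Dane=2. No two conflicting regions share a color.

3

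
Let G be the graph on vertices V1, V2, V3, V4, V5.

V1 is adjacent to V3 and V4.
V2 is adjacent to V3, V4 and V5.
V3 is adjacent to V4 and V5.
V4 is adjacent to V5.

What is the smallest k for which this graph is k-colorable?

V2, V3, V4, V5 are pairwise adjacent (a clique of size 4), so at least 4 colors are needed.
4 colors suffice: color 1 → {V3}; color 2 → {V4}; color 3 → {V1, V5}; color 4 → {V2}. No two adjacent vertices share a color.

4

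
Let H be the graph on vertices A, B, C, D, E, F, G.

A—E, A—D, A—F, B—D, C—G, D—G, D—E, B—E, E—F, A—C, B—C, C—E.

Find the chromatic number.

A, D, E are mutually adjacent, so at least 3 colors are needed.
One proper 3-coloring: A=green, B=green, C=blue, D=blue, E=red, F=blue, G=red. Each edge has distinct colors on its endpoints.

3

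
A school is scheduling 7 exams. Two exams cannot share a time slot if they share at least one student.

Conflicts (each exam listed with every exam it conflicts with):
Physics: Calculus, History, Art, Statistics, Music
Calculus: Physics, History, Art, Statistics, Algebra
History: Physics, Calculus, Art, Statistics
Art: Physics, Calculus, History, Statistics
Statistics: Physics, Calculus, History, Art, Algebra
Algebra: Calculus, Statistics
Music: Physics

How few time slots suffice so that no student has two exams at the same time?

5

Physics, Calculus, History, Art, Statistics are mutually in conflict, so at least 5 time slots are needed.
5 time slots suffice: Physics=2, Calculus=3, History=5, Art=4, Statistics=1, Algebra=2, Music=1. No two conflicting exams share a time slot.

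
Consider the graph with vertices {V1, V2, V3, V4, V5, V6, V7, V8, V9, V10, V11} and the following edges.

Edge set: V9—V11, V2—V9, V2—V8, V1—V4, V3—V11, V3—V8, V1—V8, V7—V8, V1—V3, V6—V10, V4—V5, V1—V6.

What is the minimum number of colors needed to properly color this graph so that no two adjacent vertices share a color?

3

V1, V3, V8 are mutually adjacent, so at least 3 colors are needed.
A valid assignment using 3 colors: V1=2, V2=3, V3=3, V4=1, V5=2, V6=1, V7=2, V8=1, V9=2, V10=2, V11=1. Each edge has distinct colors on its endpoints.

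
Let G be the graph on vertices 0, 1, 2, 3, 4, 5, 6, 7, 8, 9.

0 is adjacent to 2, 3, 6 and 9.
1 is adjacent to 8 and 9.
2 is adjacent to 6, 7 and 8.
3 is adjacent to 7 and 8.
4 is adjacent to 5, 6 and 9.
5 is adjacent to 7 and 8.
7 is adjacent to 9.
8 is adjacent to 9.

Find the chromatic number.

1, 8, 9 form a triangle, so at least 3 colors are needed.
3 colors suffice: color red → {2, 3, 5, 9}; color blue → {0, 4, 7, 8}; color green → {1, 6}. No two adjacent vertices share a color.

3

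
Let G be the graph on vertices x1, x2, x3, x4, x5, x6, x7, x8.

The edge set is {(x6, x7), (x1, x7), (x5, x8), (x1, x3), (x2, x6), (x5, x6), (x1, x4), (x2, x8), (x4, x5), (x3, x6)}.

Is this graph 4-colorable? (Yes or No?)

The chromatic number is 3. The cycle x3-x6-x5-x4-x1-x3 has odd length 5, so it cannot be 2-colored; at least 3 colors are needed.
A valid assignment using 3 colors: x1=1, x2=2, x3=2, x4=3, x5=2, x6=1, x7=2, x8=1.
Since 4 ≥ 3, a proper 4-coloring certainly exists.

Yes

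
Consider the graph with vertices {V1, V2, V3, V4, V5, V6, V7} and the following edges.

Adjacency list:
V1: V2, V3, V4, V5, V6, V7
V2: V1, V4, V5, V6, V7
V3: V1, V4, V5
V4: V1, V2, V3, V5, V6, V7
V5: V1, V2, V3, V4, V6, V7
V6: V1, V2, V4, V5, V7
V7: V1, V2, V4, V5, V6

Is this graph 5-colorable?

V1, V2, V4, V5, V6, V7 form a clique, so at least 6 colors are needed.
So 5 colors are not enough.

No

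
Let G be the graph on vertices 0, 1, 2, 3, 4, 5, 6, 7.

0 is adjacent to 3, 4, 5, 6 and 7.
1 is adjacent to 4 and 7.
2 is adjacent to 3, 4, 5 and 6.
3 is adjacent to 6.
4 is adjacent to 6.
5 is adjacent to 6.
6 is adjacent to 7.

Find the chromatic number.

2, 5, 6 are pairwise adjacent, so at least 3 colors are needed.
3 colors suffice: color a → {1, 6}; color b → {0, 2}; color c → {3, 4, 5, 7}. Each edge has distinct colors on its endpoints.

3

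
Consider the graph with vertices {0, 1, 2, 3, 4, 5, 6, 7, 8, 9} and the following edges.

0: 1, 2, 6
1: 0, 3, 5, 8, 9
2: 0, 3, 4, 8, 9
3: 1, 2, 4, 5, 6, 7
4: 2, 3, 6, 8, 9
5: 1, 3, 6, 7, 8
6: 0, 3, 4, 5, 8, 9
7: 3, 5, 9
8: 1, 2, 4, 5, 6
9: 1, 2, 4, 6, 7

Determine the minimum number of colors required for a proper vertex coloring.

2, 4, 9 are pairwise adjacent, so at least 3 colors are needed.
A valid assignment using 3 colors: 0=a, 1=b, 2=b, 3=a, 4=c, 5=c, 6=b, 7=b, 8=a, 9=a. No two adjacent vertices share a color.

3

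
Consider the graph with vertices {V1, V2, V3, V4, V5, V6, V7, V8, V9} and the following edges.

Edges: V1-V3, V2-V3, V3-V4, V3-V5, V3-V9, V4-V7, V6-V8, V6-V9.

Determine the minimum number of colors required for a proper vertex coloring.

V4 and V7 are adjacent, so at least 2 colors are needed.
2 colors suffice: color 1 → {V3, V6, V7}; color 2 → {V1, V2, V4, V5, V8, V9}. Every edge joins two different colors.

2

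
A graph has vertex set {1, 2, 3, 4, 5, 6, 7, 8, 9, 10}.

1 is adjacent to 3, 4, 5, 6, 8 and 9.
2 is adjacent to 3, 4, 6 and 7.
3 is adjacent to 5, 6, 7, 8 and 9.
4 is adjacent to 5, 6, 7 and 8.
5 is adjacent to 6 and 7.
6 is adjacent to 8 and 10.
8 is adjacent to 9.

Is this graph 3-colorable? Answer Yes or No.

1, 3, 5, 6 are pairwise adjacent (a clique of size 4), so at least 4 colors are needed.
So 3 colors are not enough.

No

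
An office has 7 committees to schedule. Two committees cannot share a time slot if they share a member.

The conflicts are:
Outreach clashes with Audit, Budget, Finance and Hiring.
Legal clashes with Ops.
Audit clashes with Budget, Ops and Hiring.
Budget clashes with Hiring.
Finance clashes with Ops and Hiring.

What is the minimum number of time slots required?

Outreach, Audit, Budget, Hiring are mutually in conflict, so at least 4 time slots are needed.
4 time slots suffice: time slot 1 → {Outreach, Ops}; time slot 2 → {Legal, Audit, Finance}; time slot 3 → {Hiring}; time slot 4 → {Budget}. Each listed conflict is separated.

4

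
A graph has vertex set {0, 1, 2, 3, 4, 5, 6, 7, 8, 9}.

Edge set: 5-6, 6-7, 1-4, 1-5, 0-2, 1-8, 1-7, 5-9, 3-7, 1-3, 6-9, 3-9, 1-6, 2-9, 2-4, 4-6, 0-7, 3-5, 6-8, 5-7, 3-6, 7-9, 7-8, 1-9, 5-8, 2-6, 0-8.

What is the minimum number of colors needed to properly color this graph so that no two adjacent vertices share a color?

1, 3, 5, 6, 7, 9 are pairwise adjacent (a clique of size 6), so at least 6 colors are needed.
One proper 6-coloring: 0=a, 1=c, 2=b, 3=f, 4=d, 5=e, 6=a, 7=b, 8=d, 9=d. Every edge joins two different colors.

6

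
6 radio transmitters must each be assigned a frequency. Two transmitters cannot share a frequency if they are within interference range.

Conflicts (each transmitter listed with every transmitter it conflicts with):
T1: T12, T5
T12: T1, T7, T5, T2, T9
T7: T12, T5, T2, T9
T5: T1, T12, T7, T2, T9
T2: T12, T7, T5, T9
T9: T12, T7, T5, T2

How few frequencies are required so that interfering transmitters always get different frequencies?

5

T12, T7, T5, T2, T9 all conflict with each other, so at least 5 frequencies are needed.
A valid assignment using 5 frequencies: T1=3, T12=2, T7=3, T5=1, T2=5, T9=4. Each listed conflict is separated.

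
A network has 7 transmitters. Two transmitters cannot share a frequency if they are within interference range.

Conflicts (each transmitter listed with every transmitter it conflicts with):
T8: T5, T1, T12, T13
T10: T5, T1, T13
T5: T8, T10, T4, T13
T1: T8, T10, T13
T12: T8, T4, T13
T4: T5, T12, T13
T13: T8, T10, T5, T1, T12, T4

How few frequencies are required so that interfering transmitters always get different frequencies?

T5, T4, T13 pairwise conflict, so at least 3 frequencies are needed.
A valid assignment using 3 frequencies: T8=3, T10=3, T5=2, T1=2, T12=2, T4=3, T13=1. Every pair that conflicts lands in different frequencies.

3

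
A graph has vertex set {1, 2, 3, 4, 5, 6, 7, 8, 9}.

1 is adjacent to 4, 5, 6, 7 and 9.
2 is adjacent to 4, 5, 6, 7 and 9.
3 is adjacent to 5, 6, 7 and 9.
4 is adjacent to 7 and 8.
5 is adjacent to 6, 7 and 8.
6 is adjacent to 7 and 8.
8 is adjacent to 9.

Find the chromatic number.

3, 5, 6, 7 are mutually adjacent (a clique of size 4), so at least 4 colors are needed.
4 colors suffice: color red → {7, 8}; color blue → {4, 6, 9}; color green → {5}; color yellow → {1, 2, 3}. No two adjacent vertices share a color.

4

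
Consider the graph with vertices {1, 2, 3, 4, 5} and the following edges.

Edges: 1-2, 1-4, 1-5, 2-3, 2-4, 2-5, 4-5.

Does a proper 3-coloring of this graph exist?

1, 2, 4, 5 form a clique, so at least 4 colors are needed.
So 3 colors are not enough.

No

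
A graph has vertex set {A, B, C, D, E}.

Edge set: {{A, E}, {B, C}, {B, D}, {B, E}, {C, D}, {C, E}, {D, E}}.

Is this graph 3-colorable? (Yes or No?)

B, C, D, E are mutually adjacent (a clique of size 4), so at least 4 colors are needed.
So 3 colors are not enough.

No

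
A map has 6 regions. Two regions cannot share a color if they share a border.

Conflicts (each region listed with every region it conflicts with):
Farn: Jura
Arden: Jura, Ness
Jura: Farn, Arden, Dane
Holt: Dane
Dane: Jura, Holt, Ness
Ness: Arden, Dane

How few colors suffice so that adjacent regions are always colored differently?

Holt and Dane conflict, so at least 2 colors are needed.
2 colors suffice: color 1 → {Farn, Arden, Dane}; color 2 → {Jura, Holt, Ness}. Each listed conflict is separated.

2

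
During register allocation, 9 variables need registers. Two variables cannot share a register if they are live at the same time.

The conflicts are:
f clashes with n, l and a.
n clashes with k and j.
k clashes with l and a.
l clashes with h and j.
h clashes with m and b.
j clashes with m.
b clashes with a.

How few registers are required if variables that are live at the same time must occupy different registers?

The cycle h-l-f-a-b-h has odd length 5, so it cannot be 2-colored; at least 3 registers are needed.
3 registers suffice: f=2, n=1, k=2, l=1, h=2, j=2, m=1, b=3, a=1. No two conflicting variables share a register.

3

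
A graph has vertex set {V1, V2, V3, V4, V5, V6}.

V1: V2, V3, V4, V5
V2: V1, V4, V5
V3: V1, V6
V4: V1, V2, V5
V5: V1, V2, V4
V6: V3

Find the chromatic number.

4

V1, V2, V4, V5 form a clique, so at least 4 colors are needed.
A valid assignment using 4 colors: V1=1, V2=4, V3=2, V4=2, V5=3, V6=1. Every edge joins two different colors.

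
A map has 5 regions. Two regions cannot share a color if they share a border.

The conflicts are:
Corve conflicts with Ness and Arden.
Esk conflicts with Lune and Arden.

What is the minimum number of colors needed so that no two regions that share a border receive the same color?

Corve and Ness conflict, so at least 2 colors are needed.
2 colors suffice: color 1 → {Corve, Esk}; color 2 → {Ness, Lune, Arden}. Each listed conflict is separated.

2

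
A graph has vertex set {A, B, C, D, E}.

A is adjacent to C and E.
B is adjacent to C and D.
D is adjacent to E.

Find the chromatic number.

3

The cycle D-B-C-A-E-D has odd length 5, so it cannot be 2-colored; at least 3 colors are needed.
3 colors suffice: A=blue, B=blue, C=red, D=red, E=green. No two adjacent vertices share a color.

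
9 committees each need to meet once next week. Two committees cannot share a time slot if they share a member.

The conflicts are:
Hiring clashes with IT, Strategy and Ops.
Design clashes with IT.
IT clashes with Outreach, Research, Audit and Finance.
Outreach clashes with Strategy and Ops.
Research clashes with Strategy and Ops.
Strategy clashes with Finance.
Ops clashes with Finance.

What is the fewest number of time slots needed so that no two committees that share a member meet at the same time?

2

Hiring and IT conflict, so at least 2 time slots are needed.
Using 2 time slots: Hiring=2, Design=2, IT=1, Outreach=2, Research=2, Audit=2, Strategy=1, Ops=1, Finance=2. No two conflicting committees share a time slot.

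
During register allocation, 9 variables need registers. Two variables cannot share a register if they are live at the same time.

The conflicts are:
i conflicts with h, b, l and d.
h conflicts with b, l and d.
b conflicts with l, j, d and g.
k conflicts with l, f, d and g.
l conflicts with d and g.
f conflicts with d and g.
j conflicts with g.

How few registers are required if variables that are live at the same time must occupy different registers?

i, h, b, l, d pairwise conflict, so at least 5 registers are needed.
5 registers suffice: i=4, h=5, b=3, k=3, l=1, f=1, j=1, d=2, g=2. Each listed conflict is separated.

5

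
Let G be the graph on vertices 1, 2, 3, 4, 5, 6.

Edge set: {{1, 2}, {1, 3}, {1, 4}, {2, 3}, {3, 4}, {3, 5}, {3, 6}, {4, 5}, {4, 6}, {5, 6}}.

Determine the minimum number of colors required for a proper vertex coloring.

4

3, 4, 5, 6 are pairwise adjacent (a clique of size 4), so at least 4 colors are needed.
4 colors suffice: color red → {3}; color blue → {2, 4}; color green → {1, 6}; color yellow → {5}. Each edge has distinct colors on its endpoints.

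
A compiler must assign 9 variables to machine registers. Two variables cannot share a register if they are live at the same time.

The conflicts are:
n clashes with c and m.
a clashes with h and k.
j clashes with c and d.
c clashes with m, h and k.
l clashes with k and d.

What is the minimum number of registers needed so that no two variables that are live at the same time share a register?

3

n, c, m pairwise conflict, so at least 3 registers are needed.
Using 3 registers: n=2, a=1, j=2, c=1, l=1, m=3, h=2, k=2, d=3. Each listed conflict is separated.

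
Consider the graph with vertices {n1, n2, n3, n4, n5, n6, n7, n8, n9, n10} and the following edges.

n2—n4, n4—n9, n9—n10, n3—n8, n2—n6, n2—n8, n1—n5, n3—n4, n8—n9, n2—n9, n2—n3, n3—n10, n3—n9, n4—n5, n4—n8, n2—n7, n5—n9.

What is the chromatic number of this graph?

n2, n3, n4, n8, n9 are pairwise adjacent (a clique of size 5), so at least 5 colors are needed.
One proper 5-coloring: n1=B, n2=R, n3=Y, n4=G, n5=R, n6=B, n7=B, n8=P, n9=B, n10=R. No two adjacent vertices share a color.

5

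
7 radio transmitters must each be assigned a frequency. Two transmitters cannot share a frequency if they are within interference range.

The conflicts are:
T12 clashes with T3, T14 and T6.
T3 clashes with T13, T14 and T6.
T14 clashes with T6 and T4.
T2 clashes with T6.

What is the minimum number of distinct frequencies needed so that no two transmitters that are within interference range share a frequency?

4

T12, T3, T14, T6 all conflict with each other, so at least 4 frequencies are needed.
4 frequencies suffice: frequency 1 → {T3, T2, T4}; frequency 2 → {T13, T6}; frequency 3 → {T14}; frequency 4 → {T12}. No two conflicting transmitters share a frequency.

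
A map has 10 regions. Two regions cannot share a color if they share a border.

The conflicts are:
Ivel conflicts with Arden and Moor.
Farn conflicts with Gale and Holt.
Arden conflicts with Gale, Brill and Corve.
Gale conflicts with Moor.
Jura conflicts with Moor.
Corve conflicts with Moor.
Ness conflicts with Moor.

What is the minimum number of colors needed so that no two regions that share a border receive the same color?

Arden and Brill conflict, so at least 2 colors are needed.
2 colors suffice: color 1 → {Farn, Arden, Moor}; color 2 → {Ivel, Gale, Jura, Holt, Brill, Corve, Ness}. Every pair that conflicts lands in different colors.

2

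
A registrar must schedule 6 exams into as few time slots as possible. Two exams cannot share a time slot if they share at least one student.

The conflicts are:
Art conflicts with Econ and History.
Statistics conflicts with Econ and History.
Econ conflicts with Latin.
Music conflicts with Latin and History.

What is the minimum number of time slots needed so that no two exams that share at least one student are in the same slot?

3

The cycle Latin-Econ-Statistics-History-Music-Latin has odd length 5, so it cannot be 2-colored; at least 3 time slots are needed.
3 time slots suffice: Art=2, Statistics=2, Econ=1, Music=3, Latin=2, History=1. Every pair that conflicts lands in different time slots.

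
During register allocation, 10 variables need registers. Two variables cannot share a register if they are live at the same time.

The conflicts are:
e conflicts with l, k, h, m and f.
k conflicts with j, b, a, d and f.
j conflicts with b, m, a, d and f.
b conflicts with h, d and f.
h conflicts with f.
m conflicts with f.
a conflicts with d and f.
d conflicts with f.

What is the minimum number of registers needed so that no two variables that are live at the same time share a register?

k, j, b, d, f pairwise conflict, so at least 5 registers are needed.
5 registers suffice: register 1 → {l, f}; register 2 → {k, h, m}; register 3 → {e, j}; register 4 → {d}; register 5 → {b, a}. No two conflicting variables share a register.

5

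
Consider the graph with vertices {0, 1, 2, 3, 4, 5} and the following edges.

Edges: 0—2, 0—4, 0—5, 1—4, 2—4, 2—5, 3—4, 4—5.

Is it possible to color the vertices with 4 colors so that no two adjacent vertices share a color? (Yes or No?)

The chromatic number is 4. 0, 2, 4, 5 are mutually adjacent (a clique of size 4), so at least 4 colors are needed.
4 colors suffice: color a → {4}; color b → {1, 2, 3}; color c → {0}; color d → {5}.
That is already a proper 4-coloring.

Yes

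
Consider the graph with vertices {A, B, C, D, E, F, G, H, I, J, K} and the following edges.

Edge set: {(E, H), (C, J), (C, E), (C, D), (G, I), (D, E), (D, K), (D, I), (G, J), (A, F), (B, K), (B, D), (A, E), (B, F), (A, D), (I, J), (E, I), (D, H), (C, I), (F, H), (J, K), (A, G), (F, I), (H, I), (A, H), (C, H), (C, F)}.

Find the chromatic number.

5

C, D, E, H, I are mutually adjacent (a clique of size 5), so at least 5 colors are needed.
5 colors suffice: A=1, B=1, C=3, D=2, E=5, F=2, G=3, H=4, I=1, J=2, K=3. Each edge has distinct colors on its endpoints.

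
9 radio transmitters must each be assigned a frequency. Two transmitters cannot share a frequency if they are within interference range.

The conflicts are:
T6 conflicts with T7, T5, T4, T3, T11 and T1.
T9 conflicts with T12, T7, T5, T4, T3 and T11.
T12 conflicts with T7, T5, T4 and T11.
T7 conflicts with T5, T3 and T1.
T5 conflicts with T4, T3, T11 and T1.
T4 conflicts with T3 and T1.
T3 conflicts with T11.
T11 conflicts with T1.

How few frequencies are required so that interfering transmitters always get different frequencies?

T9, T5, T3, T11 all conflict with each other, so at least 4 frequencies are needed.
Using 4 frequencies: T6=4, T9=4, T12=3, T7=2, T5=1, T4=2, T3=3, T11=2, T1=3. No two conflicting transmitters share a frequency.

4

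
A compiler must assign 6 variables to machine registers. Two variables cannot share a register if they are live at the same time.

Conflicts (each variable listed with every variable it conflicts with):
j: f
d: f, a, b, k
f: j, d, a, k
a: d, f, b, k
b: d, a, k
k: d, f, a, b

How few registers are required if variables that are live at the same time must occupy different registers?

d, f, a, k are mutually in conflict, so at least 4 registers are needed.
4 registers suffice: j=2, d=2, f=1, a=3, b=1, k=4. No two conflicting variables share a register.

4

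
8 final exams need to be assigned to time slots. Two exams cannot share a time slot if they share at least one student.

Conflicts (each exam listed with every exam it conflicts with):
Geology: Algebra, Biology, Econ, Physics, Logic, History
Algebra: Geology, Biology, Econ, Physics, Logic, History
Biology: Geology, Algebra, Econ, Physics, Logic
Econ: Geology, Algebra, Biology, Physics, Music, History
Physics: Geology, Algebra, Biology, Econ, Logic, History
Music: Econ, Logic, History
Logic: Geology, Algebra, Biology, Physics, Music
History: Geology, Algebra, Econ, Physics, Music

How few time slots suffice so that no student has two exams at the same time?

Geology, Algebra, Biology, Econ, Physics are mutually in conflict, so at least 5 time slots are needed.
5 time slots suffice: time slot 1 → {Algebra, Music}; time slot 2 → {Econ, Logic}; time slot 3 → {Physics}; time slot 4 → {Geology}; time slot 5 → {Biology, History}. No two conflicting exams share a time slot.

5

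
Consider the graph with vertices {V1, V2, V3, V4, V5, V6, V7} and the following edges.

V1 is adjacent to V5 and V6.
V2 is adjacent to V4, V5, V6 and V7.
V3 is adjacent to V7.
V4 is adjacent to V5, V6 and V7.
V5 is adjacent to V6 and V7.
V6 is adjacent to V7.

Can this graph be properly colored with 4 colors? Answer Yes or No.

V2, V4, V5, V6, V7 form a clique, so at least 5 colors are needed.
So 4 colors are not enough.

No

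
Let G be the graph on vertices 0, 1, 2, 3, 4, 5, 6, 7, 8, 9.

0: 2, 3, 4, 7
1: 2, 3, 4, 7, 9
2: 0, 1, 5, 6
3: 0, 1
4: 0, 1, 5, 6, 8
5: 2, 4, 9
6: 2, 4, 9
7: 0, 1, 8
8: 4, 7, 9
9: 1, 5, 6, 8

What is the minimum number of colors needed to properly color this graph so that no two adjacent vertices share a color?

2

8 and 9 are adjacent, so at least 2 colors are needed.
2 colors suffice: color red → {2, 3, 4, 7, 9}; color blue → {0, 1, 5, 6, 8}. Each edge has distinct colors on its endpoints.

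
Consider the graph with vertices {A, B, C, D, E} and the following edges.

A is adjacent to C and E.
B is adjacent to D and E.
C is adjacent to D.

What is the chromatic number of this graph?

3

The cycle C-A-E-B-D-C has odd length 5, so it cannot be 2-colored; at least 3 colors are needed.
One proper 3-coloring: A=2, B=2, C=3, D=1, E=1. No two adjacent vertices share a color.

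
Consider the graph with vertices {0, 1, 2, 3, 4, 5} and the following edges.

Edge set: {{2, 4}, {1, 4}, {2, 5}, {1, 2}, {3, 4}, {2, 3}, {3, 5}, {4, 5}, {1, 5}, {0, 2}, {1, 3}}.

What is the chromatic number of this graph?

5

1, 2, 3, 4, 5 are mutually adjacent (a clique of size 5), so at least 5 colors are needed.
A valid assignment using 5 colors: 0=blue, 1=purple, 2=red, 3=yellow, 4=blue, 5=green. Each edge has distinct colors on its endpoints.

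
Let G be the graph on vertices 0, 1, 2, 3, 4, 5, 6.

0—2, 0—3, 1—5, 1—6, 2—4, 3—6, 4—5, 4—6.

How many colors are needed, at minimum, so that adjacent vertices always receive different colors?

3

The cycle 2-0-3-6-4-2 has odd length 5, so it cannot be 2-colored; at least 3 colors are needed.
One proper 3-coloring: 0=green, 1=blue, 2=red, 3=blue, 4=blue, 5=red, 6=red. Every edge joins two different colors.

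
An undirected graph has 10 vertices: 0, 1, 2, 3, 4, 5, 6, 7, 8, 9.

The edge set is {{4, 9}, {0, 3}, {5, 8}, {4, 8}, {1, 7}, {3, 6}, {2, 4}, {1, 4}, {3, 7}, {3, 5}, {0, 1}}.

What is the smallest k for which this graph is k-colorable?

3 and 6 are adjacent, so at least 2 colors are needed.
A valid assignment using 2 colors: 0=b, 1=a, 2=a, 3=a, 4=b, 5=b, 6=b, 7=b, 8=a, 9=a. Each edge has distinct colors on its endpoints.

2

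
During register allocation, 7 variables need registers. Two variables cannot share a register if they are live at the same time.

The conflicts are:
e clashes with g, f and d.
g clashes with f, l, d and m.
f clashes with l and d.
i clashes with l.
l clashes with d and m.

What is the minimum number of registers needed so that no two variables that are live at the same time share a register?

4

e, g, f, d pairwise conflict, so at least 4 registers are needed.
4 registers suffice: register 1 → {e, l}; register 2 → {g, i}; register 3 → {d, m}; register 4 → {f}. No two conflicting variables share a register.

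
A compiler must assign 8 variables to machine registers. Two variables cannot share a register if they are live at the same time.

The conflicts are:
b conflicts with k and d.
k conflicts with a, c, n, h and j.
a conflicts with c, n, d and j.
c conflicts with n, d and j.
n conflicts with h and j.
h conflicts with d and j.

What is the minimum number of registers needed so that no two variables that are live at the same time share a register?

5

k, a, c, n, j are mutually in conflict, so at least 5 registers are needed.
A valid assignment using 5 registers: b=2, k=1, a=4, c=5, n=2, h=4, d=1, j=3. No two conflicting variables share a register.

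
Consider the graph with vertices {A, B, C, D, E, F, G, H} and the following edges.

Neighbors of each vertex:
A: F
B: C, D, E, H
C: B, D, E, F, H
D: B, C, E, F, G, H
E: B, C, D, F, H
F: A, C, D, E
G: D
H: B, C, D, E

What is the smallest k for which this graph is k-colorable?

B, C, D, E, H form a clique, so at least 5 colors are needed.
5 colors suffice: color 1 → {A, D}; color 2 → {C, G}; color 3 → {E}; color 4 → {F, H}; color 5 → {B}. Every edge joins two different colors.

5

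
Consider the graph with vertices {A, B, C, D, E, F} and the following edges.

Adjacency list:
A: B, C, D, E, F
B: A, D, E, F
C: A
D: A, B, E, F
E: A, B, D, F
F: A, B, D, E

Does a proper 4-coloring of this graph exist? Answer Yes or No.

A, B, D, E, F form a clique, so at least 5 colors are needed.
So 4 colors are not enough.

No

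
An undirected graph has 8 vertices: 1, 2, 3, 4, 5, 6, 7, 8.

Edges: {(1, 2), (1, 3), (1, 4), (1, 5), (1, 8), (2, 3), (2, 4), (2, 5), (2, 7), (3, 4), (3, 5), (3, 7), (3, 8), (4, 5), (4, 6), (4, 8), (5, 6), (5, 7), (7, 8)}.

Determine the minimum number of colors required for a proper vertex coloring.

5

1, 2, 3, 4, 5 form a clique, so at least 5 colors are needed.
5 colors suffice: color red → {5, 8}; color blue → {4, 7}; color green → {3, 6}; color yellow → {1}; color purple → {2}. Every edge joins two different colors.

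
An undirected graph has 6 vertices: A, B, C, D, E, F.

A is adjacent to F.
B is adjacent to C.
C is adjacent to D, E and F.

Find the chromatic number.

C and E are adjacent, so at least 2 colors are needed.
2 colors suffice: color 1 → {A, C}; color 2 → {B, D, E, F}. No two adjacent vertices share a color.

2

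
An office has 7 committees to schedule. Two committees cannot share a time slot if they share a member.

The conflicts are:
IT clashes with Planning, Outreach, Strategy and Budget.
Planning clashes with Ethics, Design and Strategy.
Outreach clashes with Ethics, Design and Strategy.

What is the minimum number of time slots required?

3

IT, Outreach, Strategy pairwise conflict, so at least 3 time slots are needed.
3 time slots suffice: time slot 1 → {Planning, Outreach, Budget}; time slot 2 → {IT, Ethics, Design}; time slot 3 → {Strategy}. Every pair that conflicts lands in different time slots.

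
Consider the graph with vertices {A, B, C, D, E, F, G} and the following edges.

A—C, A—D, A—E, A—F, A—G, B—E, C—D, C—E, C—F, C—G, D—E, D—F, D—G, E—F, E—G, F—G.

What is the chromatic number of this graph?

A, C, D, E, F, G are pairwise adjacent (a clique of size 6), so at least 6 colors are needed.
6 colors suffice: color 1 → {E}; color 2 → {B, C}; color 3 → {F}; color 4 → {G}; color 5 → {A}; color 6 → {D}. Each edge has distinct colors on its endpoints.

6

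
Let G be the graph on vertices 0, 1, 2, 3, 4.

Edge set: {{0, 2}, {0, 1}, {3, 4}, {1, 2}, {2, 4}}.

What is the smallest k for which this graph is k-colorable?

0, 1, 2 are pairwise adjacent, so at least 3 colors are needed.
3 colors suffice: 0=b, 1=c, 2=a, 3=a, 4=b. No two adjacent vertices share a color.

3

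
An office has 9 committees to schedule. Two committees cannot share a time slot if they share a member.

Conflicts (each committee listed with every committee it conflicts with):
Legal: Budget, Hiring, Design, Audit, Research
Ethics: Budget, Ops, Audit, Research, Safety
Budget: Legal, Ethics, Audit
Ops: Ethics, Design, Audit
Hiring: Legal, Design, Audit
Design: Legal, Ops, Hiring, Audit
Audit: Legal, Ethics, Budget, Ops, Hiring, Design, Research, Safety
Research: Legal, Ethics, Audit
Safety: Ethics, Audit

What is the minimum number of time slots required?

4

Legal, Hiring, Design, Audit all conflict with each other, so at least 4 time slots are needed.
A valid assignment using 4 time slots: Legal=2, Ethics=2, Budget=3, Ops=4, Hiring=4, Design=3, Audit=1, Research=3, Safety=3. No two conflicting committees share a time slot.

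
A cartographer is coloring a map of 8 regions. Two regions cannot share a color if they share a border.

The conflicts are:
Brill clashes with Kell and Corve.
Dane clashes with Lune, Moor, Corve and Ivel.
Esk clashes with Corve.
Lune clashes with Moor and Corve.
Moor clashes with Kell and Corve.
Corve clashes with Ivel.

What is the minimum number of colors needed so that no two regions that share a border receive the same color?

4

Dane, Lune, Moor, Corve pairwise conflict, so at least 4 colors are needed.
4 colors suffice: color 1 → {Kell, Corve}; color 2 → {Brill, Esk, Moor, Ivel}; color 3 → {Dane}; color 4 → {Lune}. No two conflicting regions share a color.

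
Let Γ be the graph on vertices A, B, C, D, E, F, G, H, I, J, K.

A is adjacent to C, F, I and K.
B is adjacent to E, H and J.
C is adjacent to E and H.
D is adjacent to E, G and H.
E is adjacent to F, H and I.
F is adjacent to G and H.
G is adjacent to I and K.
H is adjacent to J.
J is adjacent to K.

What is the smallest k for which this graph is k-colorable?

3

D, E, H form a triangle, so at least 3 colors are needed.
3 colors suffice: color 1 → {A, E, G, J}; color 2 → {H, I, K}; color 3 → {B, C, D, F}. Every edge joins two different colors.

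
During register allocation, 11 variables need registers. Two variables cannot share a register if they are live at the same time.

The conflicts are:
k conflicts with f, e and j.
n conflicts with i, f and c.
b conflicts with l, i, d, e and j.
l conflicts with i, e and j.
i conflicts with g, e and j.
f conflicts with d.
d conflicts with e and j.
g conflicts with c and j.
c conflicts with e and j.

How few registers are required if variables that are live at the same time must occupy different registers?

4

b, l, i, e are mutually in conflict, so at least 4 registers are needed.
4 registers suffice: register 1 → {n, e, j}; register 2 → {k, i, d, c}; register 3 → {b, f, g}; register 4 → {l}. Each listed conflict is separated.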